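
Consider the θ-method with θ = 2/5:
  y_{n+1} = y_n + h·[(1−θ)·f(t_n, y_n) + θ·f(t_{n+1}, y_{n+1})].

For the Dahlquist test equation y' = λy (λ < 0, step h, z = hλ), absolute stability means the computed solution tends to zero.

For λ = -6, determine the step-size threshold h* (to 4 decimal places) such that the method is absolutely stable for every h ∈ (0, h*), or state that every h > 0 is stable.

Set f=λy, z=hλ:
  y_{n+1} = y_n + z·[3/5·y_n + 2/5·y_{n+1}] ⇒ (1 − 2/5z)y_{n+1} = (1 + 3/5z)y_n
  so R(z) = (1 + 3/5z)/(1 − 2/5z).

Solve |R(x)|<1 on ℝ⁻.
x=-0.96: |R|=0.3064
R=−1: 1+3/5x = −1+2/5x ⇒ -1/5x=2 ⇒ x=2/(-1/5)=-10.0000
Confirm numerically:
  x=-9.687: |R|=0.98716 <1
  x=-7.598: |R|=0.88107 <1
  x=-7.167: |R|=0.85347 <1
  x=-5.706: |R|=0.73836 <1
  x=-10.522: |R|=1.02004 >1
  x=-10.182: |R|=1.00718 >1
  x=-10.034: |R|=1.00136 >1
Stable set (-10.0000, 0).

(-10.0000,0); λ=-6 ⇒ h* = (10)/6 = 1.6667.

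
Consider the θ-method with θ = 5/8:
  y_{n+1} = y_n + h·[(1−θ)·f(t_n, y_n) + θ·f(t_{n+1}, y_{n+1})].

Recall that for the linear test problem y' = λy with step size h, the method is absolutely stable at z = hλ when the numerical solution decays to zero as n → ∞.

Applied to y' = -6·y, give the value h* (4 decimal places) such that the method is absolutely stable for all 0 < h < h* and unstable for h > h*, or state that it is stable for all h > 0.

(−∞, 0) — no finite endpoint. Any h>0 works for λ=-6.

Test eqn y'=λy, z=hλ:
  y_{n+1} = y_n + z·[3/8·y_n + 5/8·y_{n+1}] ⇒ (1 − 5/8z)y_{n+1} = (1 + 3/8z)y_n
  so R(z) = (1 + 3/8z)/(1 − 5/8z).

Solve |R(x)|<1 on ℝ⁻.
x=-0.67: |R|=0.5278
x=-2: |R|=0.1111
x=-10: |R|=0.3793
x=-100: |R|=0.5748
θ=5/8≥1/2 ⇒ |1+3/8x|<|1−5/8x| ∀x<0 ⇒ stable on all of ℝ⁻.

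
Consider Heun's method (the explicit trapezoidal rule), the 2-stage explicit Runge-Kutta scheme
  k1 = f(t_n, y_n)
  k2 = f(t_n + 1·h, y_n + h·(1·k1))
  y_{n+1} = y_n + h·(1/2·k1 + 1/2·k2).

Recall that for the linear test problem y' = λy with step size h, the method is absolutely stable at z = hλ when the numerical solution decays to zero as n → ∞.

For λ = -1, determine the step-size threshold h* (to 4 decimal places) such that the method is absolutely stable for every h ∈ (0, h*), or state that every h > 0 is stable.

With y'=λy (z=hλ):
  order 2, 2-stage ⇒ R(z)=1+z+z^2/2
  (e.g. R(-1.52)=0.63520, |R|=0.63520)

Find x<0 with |R(x)|<1.
x=-1.52: |R|=0.6352
|R(-2.26)|=1.2938 |R(-1.31)|=0.5481 |R(-1.03)|=0.5005
Bisect:
  x_lo=-2.5461 |R|=1.6953  x_hi=-0.3932 |R|=0.6841
  mid=-1.46966 |R|=0.61029 →hi
  mid=-2.00791 |R|=1.00794 →lo
  mid=-1.73878 |R|=0.77290 →hi
  mid=-1.87334 |R|=0.88137 →hi
  mid=-1.94063 |R|=0.94239 →hi
  mid=-1.97427 |R|=0.97460 →hi
  mid=-1.99109 |R|=0.99113 →hi
  mid=-1.99950 |R|=0.99950 →hi
  ...
  [-2.00002,-1.99989] ⇒ x*=-2.0000
So |R|<1 on (-2.0000, 0).

(-2.0000,0); λ=-1 ⇒ h* = 2.0000.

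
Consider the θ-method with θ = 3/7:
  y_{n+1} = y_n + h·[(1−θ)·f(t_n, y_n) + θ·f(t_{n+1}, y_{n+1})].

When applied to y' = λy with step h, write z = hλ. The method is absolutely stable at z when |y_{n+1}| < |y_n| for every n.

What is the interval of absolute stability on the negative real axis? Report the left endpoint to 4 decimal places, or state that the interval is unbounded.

On y'=λy, z=hλ:
  y_{n+1} = y_n + z·[4/7·y_n + 3/7·y_{n+1}] ⇒ (1 − 3/7z)y_{n+1} = (1 + 4/7z)y_n
  ⇒ R(z) = (1 + 4/7z)/(1 − 3/7z).

Need |R(x)|<1, x<0.
x=-0.67: |R|=0.4795
R=−1: 1+4/7x = −1+3/7x ⇒ -1/7x=2 ⇒ x=2/(-1/7)=-14.0000
Confirm numerically:
  x=-13.810: |R|=0.99608 <1
  x=-13.489: |R|=0.98923 <1
  x=-10.929: |R|=0.92281 <1
  x=-10.853: |R|=0.92045 <1
  x=-14.463: |R|=1.00919 >1
  x=-14.238: |R|=1.00479 >1
  x=-14.152: |R|=1.00307 >1
So |R|<1 on (-14.0000, 0).

(-14.0000, 0).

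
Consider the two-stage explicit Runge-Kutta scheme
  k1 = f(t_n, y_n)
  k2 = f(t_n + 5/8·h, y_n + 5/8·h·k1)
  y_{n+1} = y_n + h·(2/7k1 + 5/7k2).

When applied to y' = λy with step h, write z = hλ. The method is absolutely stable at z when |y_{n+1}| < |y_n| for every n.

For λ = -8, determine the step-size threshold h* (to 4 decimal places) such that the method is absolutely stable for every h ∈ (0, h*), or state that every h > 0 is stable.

(-2.2400,0); λ=-8 ⇒ h* = (56/25)/8 = 0.2800.

Test eqn y'=λy, z=hλ:
  k1=λy_n ⇒ h·k1=z·y_n;  k2=λ(1+5/8z)y_n ⇒ h·k2=z(1+5/8z)y_n
  y_{n+1}/y_n = 1 + 2/7z + 5/7z(1+5/8z) = 1 + z + 25/56z²
  so R(z) = 1 + z + 25/56z².

Need |R(x)|<1, x<0.
x=-1.07: |R|=0.4411
R=1: x+25/56x²=0 ⇒ x=−56/25=-2.2400; min R=1−1/(4·25/56)=0.4400>−1
Confirm numerically:
  x=-1.877: |R|=0.69583 <1
  x=-1.258: |R|=0.44850 <1
  x=-1.242: |R|=0.44664 <1
  x=-2.684: |R|=1.53201 >1
  x=-2.535: |R|=1.33385 >1
  x=-2.415: |R|=1.18867 >1
Stable set (-2.2400, 0).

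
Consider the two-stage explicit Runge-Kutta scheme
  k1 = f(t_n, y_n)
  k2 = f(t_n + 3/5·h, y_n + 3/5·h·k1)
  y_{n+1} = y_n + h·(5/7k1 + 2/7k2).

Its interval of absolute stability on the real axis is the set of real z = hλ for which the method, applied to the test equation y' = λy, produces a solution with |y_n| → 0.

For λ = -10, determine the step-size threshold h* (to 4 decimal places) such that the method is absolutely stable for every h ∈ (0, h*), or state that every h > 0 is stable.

On y'=λy, z=hλ:
  k1=λy_n ⇒ h·k1=z·y_n;  k2=λ(1+3/5z)y_n ⇒ h·k2=z(1+3/5z)y_n
  y_{n+1}/y_n = 1 + 5/7z + 2/7z(1+3/5z) = 1 + z + 6/35z²
  ⇒ R(z) = 1 + z + 6/35z².

Boundary: |R(x)|=1, x<0.
x=-1.14: |R|=0.0828
R=1: x+6/35x²=0 ⇒ x=−35/6=-5.8333; min R=1−1/(4·6/35)=-0.4583>−1
Confirm numerically:
  x=-5.737: |R|=0.90526 <1
  x=-5.190: |R|=0.42762 <1
  x=-4.776: |R|=0.13432 <1
  x=-2.942: |R|=0.45822 <1
  x=-6.317: |R|=1.52377 >1
  x=-6.079: |R|=1.25601 >1
Interval (-5.8333, 0).

(-5.8333,0); λ=-10 ⇒ h* = (35/6)/10 = 0.5833.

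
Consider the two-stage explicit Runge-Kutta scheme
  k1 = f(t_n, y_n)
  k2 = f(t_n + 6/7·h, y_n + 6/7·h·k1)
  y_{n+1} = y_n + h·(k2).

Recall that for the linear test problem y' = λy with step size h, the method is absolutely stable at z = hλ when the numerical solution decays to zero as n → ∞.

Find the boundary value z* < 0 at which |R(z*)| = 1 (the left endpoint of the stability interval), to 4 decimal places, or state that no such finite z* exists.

z* = -1.1667.

Test eqn y'=λy, z=hλ:
  k1=λy_n ⇒ h·k1=z·y_n;  k2=λ(1+6/7z)y_n ⇒ h·k2=z(1+6/7z)y_n
  y_{n+1}/y_n = 1 + z(1+6/7z) = 1 + z + 6/7z²
  so R(z) = 1 + z + 6/7z².

Need |R(x)|<1, x<0.
x=-0.59: |R|=0.7084
R=1: x+6/7x²=0 ⇒ x=−7/6=-1.1667; min R=1−1/(4·6/7)=0.7083>−1
Confirm numerically:
  x=-1.135: |R|=0.96919 <1
  x=-0.747: |R|=0.73129 <1
  x=-1.593: |R|=1.58213 >1
  x=-1.448: |R|=1.34917 >1
So |R|<1 on (-1.1667, 0).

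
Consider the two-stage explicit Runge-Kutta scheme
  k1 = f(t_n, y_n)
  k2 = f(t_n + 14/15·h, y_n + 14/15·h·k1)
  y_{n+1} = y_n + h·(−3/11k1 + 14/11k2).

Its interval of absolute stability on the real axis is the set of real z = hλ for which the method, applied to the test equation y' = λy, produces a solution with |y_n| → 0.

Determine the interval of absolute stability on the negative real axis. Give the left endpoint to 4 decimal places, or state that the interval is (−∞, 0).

On y'=λy, z=hλ:
  k1=λy_n ⇒ h·k1=z·y_n;  k2=λ(1+14/15z)y_n ⇒ h·k2=z(1+14/15z)y_n
  y_{n+1}/y_n = 1 − 3/11z + 14/11z(1+14/15z) = 1 + z + 196/165z²
  R(z) = 1 + z + 196/165z².

Solve |R(x)|<1 on ℝ⁻.
x=-1.63: |R|=2.5261
R=1: x+196/165x²=0 ⇒ x=−165/196=-0.8418; min R=1−1/(4·196/165)=0.7895>−1
Confirm numerically:
  x=-0.631: |R|=0.84197 <1
  x=-0.562: |R|=0.81318 <1
  x=-0.361: |R|=0.79381 <1
  x=-1.341: |R|=1.79514 >1
  x=-0.941: |R|=1.11084 >1
Stable set (-0.8418, 0).

(-0.8418, 0).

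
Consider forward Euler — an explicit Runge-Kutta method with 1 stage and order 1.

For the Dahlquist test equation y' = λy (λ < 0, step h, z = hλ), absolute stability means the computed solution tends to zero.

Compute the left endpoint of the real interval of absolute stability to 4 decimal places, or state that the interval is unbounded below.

left endpoint -2.0000.

Test eqn y'=λy, z=hλ:
  order 1, 1-stage ⇒ R(z)=1+z
  (e.g. R(-1.65)=-0.65000, |R|=0.65000)

Need |R(x)|<1, x<0.
x=-1.65: |R|=0.6500
|R(-1.49)|=0.4900 |R(-0.89)|=0.1100 |R(-0.6)|=0.4000
Bisect:
  x_lo=-2.6864 |R|=1.6864  x_hi=-0.2893 |R|=0.7107
  mid=-1.48785 |R|=0.48785 →hi
  mid=-2.08715 |R|=1.08715 →lo
  mid=-1.78750 |R|=0.78750 →hi
  mid=-1.93732 |R|=0.93732 →hi
  mid=-2.01223 |R|=1.01223 →lo
  mid=-1.97478 |R|=0.97478 →hi
  mid=-1.99351 |R|=0.99351 →hi
  mid=-2.00287 |R|=1.00287 →lo
  mid=-1.99819 |R|=0.99819 →hi
  ...
  [-2.00009,-1.99994] ⇒ x*=-2.0000
Interval (-2.0000, 0).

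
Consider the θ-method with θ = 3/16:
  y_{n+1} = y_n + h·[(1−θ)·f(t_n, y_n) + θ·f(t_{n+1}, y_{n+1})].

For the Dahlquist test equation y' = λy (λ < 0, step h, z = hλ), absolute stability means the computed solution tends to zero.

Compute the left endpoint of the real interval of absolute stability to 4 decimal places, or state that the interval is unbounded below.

On y'=λy, z=hλ:
  y_{n+1} = y_n + z·[13/16·y_n + 3/16·y_{n+1}] ⇒ (1 − 3/16z)y_{n+1} = (1 + 13/16z)y_n
  R(z) = (1 + 13/16z)/(1 − 3/16z).

Boundary: |R(x)|=1, x<0.
x=-1.18: |R|=0.0338
R=−1: 1+13/16x = −1+3/16x ⇒ -5/8x=2 ⇒ x=2/(-5/8)=-3.2000
Confirm numerically:
  x=-2.965: |R|=0.90560 <1
  x=-2.477: |R|=0.69143 <1
  x=-2.442: |R|=0.67504 <1
  x=-1.389: |R|=0.10200 <1
  x=-3.574: |R|=1.13996 >1
  x=-3.344: |R|=1.05532 >1
Stable set (-3.2000, 0).

z* = -3.2000.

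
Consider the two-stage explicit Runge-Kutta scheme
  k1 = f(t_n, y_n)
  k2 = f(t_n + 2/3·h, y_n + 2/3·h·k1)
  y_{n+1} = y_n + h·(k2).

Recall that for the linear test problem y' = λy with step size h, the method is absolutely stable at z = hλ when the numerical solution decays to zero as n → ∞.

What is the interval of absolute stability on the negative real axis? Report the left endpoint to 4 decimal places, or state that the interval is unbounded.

On y'=λy, z=hλ:
  k1=λy_n ⇒ h·k1=z·y_n;  k2=λ(1+2/3z)y_n ⇒ h·k2=z(1+2/3z)y_n
  y_{n+1}/y_n = 1 + z(1+2/3z) = 1 + z + 2/3z²
  R(z) = 1 + z + 2/3z².

Need |R(x)|<1, x<0.
x=-0.61: |R|=0.6381
R=1: x+2/3x²=0 ⇒ x=−3/2=-1.5000; min R=1−1/(4·2/3)=0.6250>−1
Confirm numerically:
  x=-0.971: |R|=0.65756 <1
  x=-0.838: |R|=0.63016 <1
  x=-0.719: |R|=0.62564 <1
  x=-0.715: |R|=0.62582 <1
  x=-1.855: |R|=1.43902 >1
  x=-1.590: |R|=1.09540 >1
  x=-1.577: |R|=1.08095 >1
Interval (-1.5000, 0).

(-1.5000, 0).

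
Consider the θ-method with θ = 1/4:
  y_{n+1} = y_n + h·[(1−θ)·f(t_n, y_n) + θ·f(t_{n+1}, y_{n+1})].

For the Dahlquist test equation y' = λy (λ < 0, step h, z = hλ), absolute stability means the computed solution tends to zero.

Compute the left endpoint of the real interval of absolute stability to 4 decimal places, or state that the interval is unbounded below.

Set f=λy, z=hλ:
  y_{n+1} = y_n + z·[3/4·y_n + 1/4·y_{n+1}] ⇒ (1 − 1/4z)y_{n+1} = (1 + 3/4z)y_n
  Hence R(z) = (1 + 3/4z)/(1 − 1/4z).

Need |R(x)|<1, x<0.
x=-1.31: |R|=0.0132
R=−1: 1+3/4x = −1+1/4x ⇒ -1/2x=2 ⇒ x=2/(-1/2)=-4.0000
Confirm numerically:
  x=-3.524: |R|=0.87347 <1
  x=-3.297: |R|=0.80732 <1
  x=-2.821: |R|=0.65430 <1
  x=-2.042: |R|=0.35187 <1
  x=-4.287: |R|=1.06927 >1
  x=-4.194: |R|=1.04735 >1
  x=-4.119: |R|=1.02931 >1
Interval (-4.0000, 0).

z* = -4.0000.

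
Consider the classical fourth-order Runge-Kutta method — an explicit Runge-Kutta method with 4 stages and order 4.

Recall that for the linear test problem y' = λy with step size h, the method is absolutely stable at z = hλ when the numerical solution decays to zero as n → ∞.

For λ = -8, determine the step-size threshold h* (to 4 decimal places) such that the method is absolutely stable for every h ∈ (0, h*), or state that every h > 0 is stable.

(-2.7853,0); λ=-8 ⇒ h* = 0.3482.

Set f=λy, z=hλ:
  order 4, 4-stage ⇒ R(z)=1+z+z^2/2+z^3/6+z^4/24
  (e.g. R(-1.34)=0.29112, |R|=0.29112)

Need |R(x)|<1, x<0.
x=-1.34: |R|=0.2911
|R(-2.86)|=1.1186 |R(-2.16)|=0.4002 |R(-1.58)|=0.2705
Bisect:
  x_lo=-3.6722 |R|=3.3941  x_hi=-0.0643 |R|=0.9377
  mid=-1.86825 |R|=0.29773 →hi
  mid=-2.77024 |R|=0.97754 →hi
  mid=-3.22124 |R|=1.88237 →lo
  mid=-2.99574 |R|=1.36650 →lo
  mid=-2.88299 |R|=1.15757 →lo
  mid=-2.82662 |R|=1.06411 →lo
  mid=-2.79843 |R|=1.01999 →lo
  mid=-2.78434 |R|=0.99856 →hi
  mid=-2.79138 |R|=1.00922 →lo
  mid=-2.78786 |R|=1.00388 →lo
  ...
  [-2.78544,-2.78522] ⇒ x*=-2.7853
Interval (-2.7853, 0).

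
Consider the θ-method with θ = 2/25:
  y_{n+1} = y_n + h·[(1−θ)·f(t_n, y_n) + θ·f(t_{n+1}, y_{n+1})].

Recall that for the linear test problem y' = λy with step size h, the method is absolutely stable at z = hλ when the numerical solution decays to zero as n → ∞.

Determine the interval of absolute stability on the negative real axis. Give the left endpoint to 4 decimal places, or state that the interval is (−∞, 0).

(-2.3810, 0).

Test eqn y'=λy, z=hλ:
  y_{n+1} = y_n + z·[23/25·y_n + 2/25·y_{n+1}] ⇒ (1 − 2/25z)y_{n+1} = (1 + 23/25z)y_n
  Hence R(z) = (1 + 23/25z)/(1 − 2/25z).

Need |R(x)|<1, x<0.
x=-0.74: |R|=0.3014
R=−1: 1+23/25x = −1+2/25x ⇒ -21/25x=2 ⇒ x=2/(-21/25)=-2.3810
Confirm numerically:
  x=-1.936: |R|=0.67636 <1
  x=-1.679: |R|=0.48018 <1
  x=-1.607: |R|=0.42394 <1
  x=-2.581: |R|=1.13928 >1
  x=-2.541: |R|=1.11173 >1
  x=-2.472: |R|=1.06385 >1
Stable set (-2.3810, 0).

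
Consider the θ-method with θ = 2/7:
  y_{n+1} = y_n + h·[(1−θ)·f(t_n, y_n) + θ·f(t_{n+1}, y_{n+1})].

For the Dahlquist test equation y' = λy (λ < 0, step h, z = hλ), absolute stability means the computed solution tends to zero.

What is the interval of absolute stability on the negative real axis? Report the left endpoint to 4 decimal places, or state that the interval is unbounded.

Test eqn y'=λy, z=hλ:
  y_{n+1} = y_n + z·[5/7·y_n + 2/7·y_{n+1}] ⇒ (1 − 2/7z)y_{n+1} = (1 + 5/7z)y_n
  R(z) = (1 + 5/7z)/(1 − 2/7z).

Solve |R(x)|<1 on ℝ⁻.
x=-0.57: |R|=0.5098
R=−1: 1+5/7x = −1+2/7x ⇒ -3/7x=2 ⇒ x=2/(-3/7)=-4.6667
Confirm numerically:
  x=-4.560: |R|=0.98015 <1
  x=-3.604: |R|=0.77562 <1
  x=-2.830: |R|=0.56477 <1
  x=-5.200: |R|=1.09195 >1
  x=-4.988: |R|=1.05679 >1
Interval (-4.6667, 0).

(-4.6667, 0).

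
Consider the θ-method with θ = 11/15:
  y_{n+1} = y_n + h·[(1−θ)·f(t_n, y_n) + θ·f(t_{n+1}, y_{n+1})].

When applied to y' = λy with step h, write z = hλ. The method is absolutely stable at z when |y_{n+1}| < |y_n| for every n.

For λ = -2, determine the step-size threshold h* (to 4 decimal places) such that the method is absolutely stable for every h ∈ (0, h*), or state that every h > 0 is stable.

With y'=λy (z=hλ):
  y_{n+1} = y_n + z·[4/15·y_n + 11/15·y_{n+1}] ⇒ (1 − 11/15z)y_{n+1} = (1 + 4/15z)y_n
  R(z) = (1 + 4/15z)/(1 − 11/15z).

Solve |R(x)|<1 on ℝ⁻.
x=-1.78: |R|=0.2279
x=-2: |R|=0.1892
x=-10: |R|=0.2000
x=-100: |R|=0.3453
θ=11/15≥1/2 ⇒ |1+4/15x|<|1−11/15x| ∀x<0 ⇒ unbounded interval.

(−∞, 0) — no finite endpoint. Any h>0 works for λ=-2.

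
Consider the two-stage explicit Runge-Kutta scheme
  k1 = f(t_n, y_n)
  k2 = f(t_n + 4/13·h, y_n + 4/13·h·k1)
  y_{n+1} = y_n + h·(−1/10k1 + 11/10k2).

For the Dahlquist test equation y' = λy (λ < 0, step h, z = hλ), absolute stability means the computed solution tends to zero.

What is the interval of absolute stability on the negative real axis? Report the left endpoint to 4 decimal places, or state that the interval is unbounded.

Test eqn y'=λy, z=hλ:
  k1=λy_n ⇒ h·k1=z·y_n;  k2=λ(1+4/13z)y_n ⇒ h·k2=z(1+4/13z)y_n
  y_{n+1}/y_n = 1 − 1/10z + 11/10z(1+4/13z) = 1 + z + 22/65z²
  Hence R(z) = 1 + z + 22/65z².

Find x<0 with |R(x)|<1.
x=-0.78: |R|=0.4259
R=1: x+22/65x²=0 ⇒ x=−65/22=-2.9545; min R=1−1/(4·22/65)=0.2614>−1
Confirm numerically:
  x=-2.769: |R|=0.82611 <1
  x=-2.474: |R|=0.59761 <1
  x=-2.343: |R|=0.51504 <1
  x=-1.207: |R|=0.28609 <1
  x=-3.455: |R|=1.58522 >1
  x=-3.191: |R|=1.25538 >1
  x=-3.153: |R|=1.21178 >1
Interval (-2.9545, 0).

(-2.9545, 0).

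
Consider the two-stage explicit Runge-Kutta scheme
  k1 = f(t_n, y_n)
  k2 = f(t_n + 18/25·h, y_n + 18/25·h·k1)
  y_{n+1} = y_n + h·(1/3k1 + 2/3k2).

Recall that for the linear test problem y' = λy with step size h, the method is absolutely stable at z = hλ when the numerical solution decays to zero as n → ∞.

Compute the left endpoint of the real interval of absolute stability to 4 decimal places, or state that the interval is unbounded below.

left endpoint -2.0833.

Test eqn y'=λy, z=hλ:
  k1=λy_n ⇒ h·k1=z·y_n;  k2=λ(1+18/25z)y_n ⇒ h·k2=z(1+18/25z)y_n
  y_{n+1}/y_n = 1 + 1/3z + 2/3z(1+18/25z) = 1 + z + 12/25z²
  Hence R(z) = 1 + z + 12/25z².

Need |R(x)|<1, x<0.
x=-1.21: |R|=0.4928
R=1: x+12/25x²=0 ⇒ x=−25/12=-2.0833; min R=1−1/(4·12/25)=0.4792>−1
Confirm numerically:
  x=-2.015: |R|=0.93391 <1
  x=-1.691: |R|=0.68155 <1
  x=-1.469: |R|=0.56682 <1
  x=-1.332: |R|=0.51963 <1
  x=-2.477: |R|=1.46805 >1
  x=-2.117: |R|=1.03421 >1
Stable set (-2.0833, 0).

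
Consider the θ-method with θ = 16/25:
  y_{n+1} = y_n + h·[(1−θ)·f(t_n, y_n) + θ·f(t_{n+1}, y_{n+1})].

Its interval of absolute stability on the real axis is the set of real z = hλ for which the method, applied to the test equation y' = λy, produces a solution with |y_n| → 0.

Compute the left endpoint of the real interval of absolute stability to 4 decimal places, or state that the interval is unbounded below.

unbounded; (−∞, 0).

Test eqn y'=λy, z=hλ:
  y_{n+1} = y_n + z·[9/25·y_n + 16/25·y_{n+1}] ⇒ (1 − 16/25z)y_{n+1} = (1 + 9/25z)y_n
  R(z) = (1 + 9/25z)/(1 − 16/25z).

Find x<0 with |R(x)|<1.
x=-0.89: |R|=0.4330
x=-2: |R|=0.1228
x=-10: |R|=0.3514
x=-100: |R|=0.5385
θ=16/25≥1/2 ⇒ |1+9/25x|<|1−16/25x| ∀x<0 ⇒ interval (−∞,0).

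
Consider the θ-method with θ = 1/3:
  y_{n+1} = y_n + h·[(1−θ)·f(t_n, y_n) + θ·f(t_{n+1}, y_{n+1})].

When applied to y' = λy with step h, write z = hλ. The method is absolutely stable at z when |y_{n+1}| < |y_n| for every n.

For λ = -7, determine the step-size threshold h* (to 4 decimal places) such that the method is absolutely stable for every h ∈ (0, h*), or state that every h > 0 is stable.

With y'=λy (z=hλ):
  y_{n+1} = y_n + z·[2/3·y_n + 1/3·y_{n+1}] ⇒ (1 − 1/3z)y_{n+1} = (1 + 2/3z)y_n
  ⇒ R(z) = (1 + 2/3z)/(1 − 1/3z).

Find x<0 with |R(x)|<1.
x=-1.06: |R|=0.2167
R=−1: 1+2/3x = −1+1/3x ⇒ -1/3x=2 ⇒ x=2/(-1/3)=-6.0000
Confirm numerically:
  x=-4.544: |R|=0.80700 <1
  x=-4.318: |R|=0.77016 <1
  x=-2.692: |R|=0.41883 <1
  x=-6.422: |R|=1.04479 >1
  x=-6.365: |R|=1.03897 >1
  x=-6.280: |R|=1.03017 >1
So |R|<1 on (-6.0000, 0).

(-6.0000,0); λ=-7 ⇒ h* = (6)/7 = 0.8571.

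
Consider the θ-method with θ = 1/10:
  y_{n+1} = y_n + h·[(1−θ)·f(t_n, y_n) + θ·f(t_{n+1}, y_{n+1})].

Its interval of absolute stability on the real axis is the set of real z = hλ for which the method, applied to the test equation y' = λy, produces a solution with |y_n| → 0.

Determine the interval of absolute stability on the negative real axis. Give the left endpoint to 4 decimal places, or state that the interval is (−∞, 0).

With y'=λy (z=hλ):
  y_{n+1} = y_n + z·[9/10·y_n + 1/10·y_{n+1}] ⇒ (1 − 1/10z)y_{n+1} = (1 + 9/10z)y_n
  ⇒ R(z) = (1 + 9/10z)/(1 − 1/10z).

Boundary: |R(x)|=1, x<0.
x=-1.35: |R|=0.1894
R=−1: 1+9/10x = −1+1/10x ⇒ -4/5x=2 ⇒ x=2/(-4/5)=-2.5000
Confirm numerically:
  x=-2.235: |R|=0.82673 <1
  x=-1.150: |R|=0.03139 <1
  x=-1.066: |R|=0.03669 <1
  x=-2.756: |R|=1.16055 >1
  x=-2.715: |R|=1.13527 >1
Stable set (-2.5000, 0).

(-2.5000, 0).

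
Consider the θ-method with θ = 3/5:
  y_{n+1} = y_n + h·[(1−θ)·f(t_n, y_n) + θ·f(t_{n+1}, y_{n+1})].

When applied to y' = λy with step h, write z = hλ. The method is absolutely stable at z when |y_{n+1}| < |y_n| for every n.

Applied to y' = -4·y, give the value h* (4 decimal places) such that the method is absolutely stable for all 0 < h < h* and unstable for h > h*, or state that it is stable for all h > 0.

unbounded; (−∞, 0). Any h>0 works for λ=-4.

Test eqn y'=λy, z=hλ:
  y_{n+1} = y_n + z·[2/5·y_n + 3/5·y_{n+1}] ⇒ (1 − 3/5z)y_{n+1} = (1 + 2/5z)y_n
  R(z) = (1 + 2/5z)/(1 − 3/5z).

Need |R(x)|<1, x<0.
x=-0.47: |R|=0.6334
x=-2: |R|=0.0909
x=-10: |R|=0.4286
x=-100: |R|=0.6393
θ=3/5≥1/2 ⇒ |1+2/5x|<|1−3/5x| ∀x<0 ⇒ interval (−∞,0).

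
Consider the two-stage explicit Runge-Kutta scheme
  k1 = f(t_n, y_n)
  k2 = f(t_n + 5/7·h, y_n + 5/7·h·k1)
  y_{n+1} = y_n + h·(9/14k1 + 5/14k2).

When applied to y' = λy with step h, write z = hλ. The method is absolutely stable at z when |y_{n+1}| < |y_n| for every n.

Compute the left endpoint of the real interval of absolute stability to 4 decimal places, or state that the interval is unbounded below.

left endpoint -3.9200.

With y'=λy (z=hλ):
  k1=λy_n ⇒ h·k1=z·y_n;  k2=λ(1+5/7z)y_n ⇒ h·k2=z(1+5/7z)y_n
  y_{n+1}/y_n = 1 + 9/14z + 5/14z(1+5/7z) = 1 + z + 25/98z²
  Hence R(z) = 1 + z + 25/98z².

Solve |R(x)|<1 on ℝ⁻.
x=-0.89: |R|=0.3121
R=1: x+25/98x²=0 ⇒ x=−98/25=-3.9200; min R=1−1/(4·25/98)=0.0200>−1
Confirm numerically:
  x=-3.470: |R|=0.60166 <1
  x=-2.465: |R|=0.08506 <1
  x=-2.034: |R|=0.02140 <1
  x=-4.509: |R|=1.67750 >1
  x=-4.265: |R|=1.37536 >1
  x=-4.144: |R|=1.23680 >1
Stable set (-3.9200, 0).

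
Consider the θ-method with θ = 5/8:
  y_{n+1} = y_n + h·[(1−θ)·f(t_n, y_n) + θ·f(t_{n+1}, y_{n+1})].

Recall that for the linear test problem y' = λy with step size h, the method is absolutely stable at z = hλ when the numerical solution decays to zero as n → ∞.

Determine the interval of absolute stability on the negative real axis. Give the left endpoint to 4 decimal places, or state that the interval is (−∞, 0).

Set f=λy, z=hλ:
  y_{n+1} = y_n + z·[3/8·y_n + 5/8·y_{n+1}] ⇒ (1 − 5/8z)y_{n+1} = (1 + 3/8z)y_n
  Hence R(z) = (1 + 3/8z)/(1 − 5/8z).

Need |R(x)|<1, x<0.
x=-0.8: |R|=0.4667
x=-2: |R|=0.1111
x=-10: |R|=0.3793
x=-100: |R|=0.5748
θ=5/8≥1/2 ⇒ |1+3/8x|<|1−5/8x| ∀x<0 ⇒ interval (−∞,0).

unbounded; (−∞, 0).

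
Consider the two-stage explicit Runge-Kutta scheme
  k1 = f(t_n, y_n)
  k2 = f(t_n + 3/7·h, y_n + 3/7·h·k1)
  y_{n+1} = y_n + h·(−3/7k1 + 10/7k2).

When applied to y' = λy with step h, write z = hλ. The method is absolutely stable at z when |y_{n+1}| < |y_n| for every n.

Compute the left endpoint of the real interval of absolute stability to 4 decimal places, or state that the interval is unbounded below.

With y'=λy (z=hλ):
  k1=λy_n ⇒ h·k1=z·y_n;  k2=λ(1+3/7z)y_n ⇒ h·k2=z(1+3/7z)y_n
  y_{n+1}/y_n = 1 − 3/7z + 10/7z(1+3/7z) = 1 + z + 30/49z²
  ⇒ R(z) = 1 + z + 30/49z².

Need |R(x)|<1, x<0.
x=-0.51: |R|=0.6492
R=1: x+30/49x²=0 ⇒ x=−49/30=-1.6333; min R=1−1/(4·30/49)=0.5917>−1
Confirm numerically:
  x=-1.528: |R|=0.90146 <1
  x=-1.211: |R|=0.68687 <1
  x=-1.085: |R|=0.63575 <1
  x=-1.080: |R|=0.63412 <1
  x=-2.192: |R|=1.74975 >1
  x=-2.086: |R|=1.57812 >1
  x=-1.904: |R|=1.31552 >1
Stable set (-1.6333, 0).

z* = -1.6333.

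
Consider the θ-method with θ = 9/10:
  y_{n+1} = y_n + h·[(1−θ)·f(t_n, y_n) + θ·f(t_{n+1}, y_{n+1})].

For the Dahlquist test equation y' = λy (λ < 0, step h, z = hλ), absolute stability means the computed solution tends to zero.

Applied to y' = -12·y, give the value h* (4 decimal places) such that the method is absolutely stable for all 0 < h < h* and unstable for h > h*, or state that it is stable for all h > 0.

(−∞, 0) — no finite endpoint. Any h>0 works for λ=-12.

Test eqn y'=λy, z=hλ:
  y_{n+1} = y_n + z·[1/10·y_n + 9/10·y_{n+1}] ⇒ (1 − 9/10z)y_{n+1} = (1 + 1/10z)y_n
  R(z) = (1 + 1/10z)/(1 − 9/10z).

Find x<0 with |R(x)|<1.
x=-0.35: |R|=0.7338
x=-2: |R|=0.2857
x=-10: |R|=0.0000
x=-100: |R|=0.0989
θ=9/10≥1/2 ⇒ |1+1/10x|<|1−9/10x| ∀x<0 ⇒ unbounded interval.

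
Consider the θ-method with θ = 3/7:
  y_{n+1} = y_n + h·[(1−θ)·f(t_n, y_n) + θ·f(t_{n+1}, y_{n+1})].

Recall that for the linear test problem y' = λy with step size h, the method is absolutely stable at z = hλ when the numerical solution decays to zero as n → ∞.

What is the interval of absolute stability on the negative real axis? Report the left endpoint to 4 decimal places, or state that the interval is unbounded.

Test eqn y'=λy, z=hλ:
  y_{n+1} = y_n + z·[4/7·y_n + 3/7·y_{n+1}] ⇒ (1 − 3/7z)y_{n+1} = (1 + 4/7z)y_n
  so R(z) = (1 + 4/7z)/(1 − 3/7z).

Boundary: |R(x)|=1, x<0.
x=-0.57: |R|=0.5419
R=−1: 1+4/7x = −1+3/7x ⇒ -1/7x=2 ⇒ x=2/(-1/7)=-14.0000
Confirm numerically:
  x=-13.726: |R|=0.99431 <1
  x=-13.156: |R|=0.98184 <1
  x=-12.195: |R|=0.95859 <1
  x=-14.573: |R|=1.01130 >1
  x=-14.221: |R|=1.00445 >1
Interval (-14.0000, 0).

(-14.0000, 0).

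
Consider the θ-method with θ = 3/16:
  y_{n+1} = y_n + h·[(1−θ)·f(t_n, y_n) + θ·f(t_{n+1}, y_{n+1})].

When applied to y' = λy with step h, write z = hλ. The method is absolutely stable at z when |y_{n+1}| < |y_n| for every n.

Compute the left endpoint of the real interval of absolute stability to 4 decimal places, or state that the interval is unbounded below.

left endpoint -3.2000.

On y'=λy, z=hλ:
  y_{n+1} = y_n + z·[13/16·y_n + 3/16·y_{n+1}] ⇒ (1 − 3/16z)y_{n+1} = (1 + 13/16z)y_n
  ⇒ R(z) = (1 + 13/16z)/(1 − 3/16z).

Boundary: |R(x)|=1, x<0.
x=-0.45: |R|=0.5850
R=−1: 1+13/16x = −1+3/16x ⇒ -5/8x=2 ⇒ x=2/(-5/8)=-3.2000
Confirm numerically:
  x=-3.052: |R|=0.94117 <1
  x=-2.113: |R|=0.51341 <1
  x=-1.880: |R|=0.39002 <1
  x=-3.757: |R|=1.20425 >1
  x=-3.239: |R|=1.01517 >1
  x=-3.225: |R|=1.00974 >1
Stable set (-3.2000, 0).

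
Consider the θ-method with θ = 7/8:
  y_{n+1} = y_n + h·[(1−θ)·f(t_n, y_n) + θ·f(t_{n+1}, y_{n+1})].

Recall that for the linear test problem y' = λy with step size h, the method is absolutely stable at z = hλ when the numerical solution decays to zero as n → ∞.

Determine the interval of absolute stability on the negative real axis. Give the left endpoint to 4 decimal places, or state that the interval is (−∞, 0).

(−∞, 0) — no finite endpoint.

With y'=λy (z=hλ):
  y_{n+1} = y_n + z·[1/8·y_n + 7/8·y_{n+1}] ⇒ (1 − 7/8z)y_{n+1} = (1 + 1/8z)y_n
  so R(z) = (1 + 1/8z)/(1 − 7/8z).

Solve |R(x)|<1 on ℝ⁻.
x=-0.7: |R|=0.5659
x=-2: |R|=0.2727
x=-10: |R|=0.0256
x=-100: |R|=0.1299
θ=7/8≥1/2 ⇒ |1+1/8x|<|1−7/8x| ∀x<0 ⇒ stable on all of ℝ⁻.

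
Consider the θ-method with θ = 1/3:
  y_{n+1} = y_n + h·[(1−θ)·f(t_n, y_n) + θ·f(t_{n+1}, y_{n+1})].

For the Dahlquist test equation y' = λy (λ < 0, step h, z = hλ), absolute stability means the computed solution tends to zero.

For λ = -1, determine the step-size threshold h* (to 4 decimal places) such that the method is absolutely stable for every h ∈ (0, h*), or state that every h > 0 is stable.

(-6.0000,0); λ=-1 ⇒ h* = (6)/1 = 6.0000.

On y'=λy, z=hλ:
  y_{n+1} = y_n + z·[2/3·y_n + 1/3·y_{n+1}] ⇒ (1 − 1/3z)y_{n+1} = (1 + 2/3z)y_n
  Hence R(z) = (1 + 2/3z)/(1 − 1/3z).

Find x<0 with |R(x)|<1.
x=-1.49: |R|=0.0045
R=−1: 1+2/3x = −1+1/3x ⇒ -1/3x=2 ⇒ x=2/(-1/3)=-6.0000
Confirm numerically:
  x=-5.631: |R|=0.95725 <1
  x=-4.019: |R|=0.71777 <1
  x=-3.806: |R|=0.67764 <1
  x=-3.127: |R|=0.53109 <1
  x=-6.536: |R|=1.05621 >1
  x=-6.333: |R|=1.03568 >1
  x=-6.221: |R|=1.02397 >1
So |R|<1 on (-6.0000, 0).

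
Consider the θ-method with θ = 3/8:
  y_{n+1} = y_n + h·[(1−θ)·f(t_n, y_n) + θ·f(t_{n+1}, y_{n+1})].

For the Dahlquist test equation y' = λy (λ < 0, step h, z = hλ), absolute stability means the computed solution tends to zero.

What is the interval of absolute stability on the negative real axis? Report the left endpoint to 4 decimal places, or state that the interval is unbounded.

z∈(-8.0000,0).

On y'=λy, z=hλ:
  y_{n+1} = y_n + z·[5/8·y_n + 3/8·y_{n+1}] ⇒ (1 − 3/8z)y_{n+1} = (1 + 5/8z)y_n
  ⇒ R(z) = (1 + 5/8z)/(1 − 3/8z).

Need |R(x)|<1, x<0.
x=-1.03: |R|=0.2570
R=−1: 1+5/8x = −1+3/8x ⇒ -1/4x=2 ⇒ x=2/(-1/4)=-8.0000
Confirm numerically:
  x=-6.232: |R|=0.86755 <1
  x=-5.325: |R|=0.77685 <1
  x=-4.002: |R|=0.60032 <1
  x=-8.239: |R|=1.01461 >1
  x=-8.062: |R|=1.00385 >1
Interval (-8.0000, 0).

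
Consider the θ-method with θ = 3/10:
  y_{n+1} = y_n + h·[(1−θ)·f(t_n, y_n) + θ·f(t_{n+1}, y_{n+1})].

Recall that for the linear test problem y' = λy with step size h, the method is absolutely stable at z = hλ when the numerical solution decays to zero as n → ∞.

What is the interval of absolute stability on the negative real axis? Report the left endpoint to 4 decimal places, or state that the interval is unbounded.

z∈(-5.0000,0).

On y'=λy, z=hλ:
  y_{n+1} = y_n + z·[7/10·y_n + 3/10·y_{n+1}] ⇒ (1 − 3/10z)y_{n+1} = (1 + 7/10z)y_n
  ⇒ R(z) = (1 + 7/10z)/(1 − 3/10z).

Need |R(x)|<1, x<0.
x=-1.13: |R|=0.1561
R=−1: 1+7/10x = −1+3/10x ⇒ -2/5x=2 ⇒ x=2/(-2/5)=-5.0000
Confirm numerically:
  x=-3.920: |R|=0.80147 <1
  x=-3.918: |R|=0.80105 <1
  x=-3.797: |R|=0.77505 <1
  x=-3.131: |R|=0.61450 <1
  x=-5.241: |R|=1.03748 >1
  x=-5.058: |R|=1.00922 >1
  x=-5.024: |R|=1.00383 >1
So |R|<1 on (-5.0000, 0).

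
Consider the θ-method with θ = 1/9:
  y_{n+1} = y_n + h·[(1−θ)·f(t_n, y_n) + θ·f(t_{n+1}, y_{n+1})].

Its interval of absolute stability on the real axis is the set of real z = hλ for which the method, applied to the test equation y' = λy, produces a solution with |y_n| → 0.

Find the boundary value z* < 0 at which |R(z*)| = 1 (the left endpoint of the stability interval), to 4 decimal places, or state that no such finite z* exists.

Set f=λy, z=hλ:
  y_{n+1} = y_n + z·[8/9·y_n + 1/9·y_{n+1}] ⇒ (1 − 1/9z)y_{n+1} = (1 + 8/9z)y_n
  so R(z) = (1 + 8/9z)/(1 − 1/9z).

Solve |R(x)|<1 on ℝ⁻.
x=-0.69: |R|=0.3591
R=−1: 1+8/9x = −1+1/9x ⇒ -7/9x=2 ⇒ x=2/(-7/9)=-2.5714
Confirm numerically:
  x=-2.174: |R|=0.75103 <1
  x=-1.764: |R|=0.47492 <1
  x=-1.035: |R|=0.07175 <1
  x=-3.055: |R|=1.28080 >1
  x=-3.054: |R|=1.28024 >1
  x=-3.021: |R|=1.26179 >1
So |R|<1 on (-2.5714, 0).

z* = -2.5714.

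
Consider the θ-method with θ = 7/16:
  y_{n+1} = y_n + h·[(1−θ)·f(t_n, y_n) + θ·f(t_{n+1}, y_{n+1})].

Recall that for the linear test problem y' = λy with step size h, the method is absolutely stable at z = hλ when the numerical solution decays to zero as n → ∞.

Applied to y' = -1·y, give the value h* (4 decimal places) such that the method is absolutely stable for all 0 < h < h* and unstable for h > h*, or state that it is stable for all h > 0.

Test eqn y'=λy, z=hλ:
  y_{n+1} = y_n + z·[9/16·y_n + 7/16·y_{n+1}] ⇒ (1 − 7/16z)y_{n+1} = (1 + 9/16z)y_n
  Hence R(z) = (1 + 9/16z)/(1 − 7/16z).

Find x<0 with |R(x)|<1.
x=-1.45: |R|=0.1128
R=−1: 1+9/16x = −1+7/16x ⇒ -1/8x=2 ⇒ x=2/(-1/8)=-16.0000
Confirm numerically:
  x=-13.469: |R|=0.95410 <1
  x=-10.780: |R|=0.88585 <1
  x=-6.566: |R|=0.69549 <1
  x=-16.573: |R|=1.00868 >1
  x=-16.566: |R|=1.00858 >1
  x=-16.259: |R|=1.00399 >1
Interval (-16.0000, 0).

(-16.0000,0); λ=-1 ⇒ h* = (16)/1 = 16.0000.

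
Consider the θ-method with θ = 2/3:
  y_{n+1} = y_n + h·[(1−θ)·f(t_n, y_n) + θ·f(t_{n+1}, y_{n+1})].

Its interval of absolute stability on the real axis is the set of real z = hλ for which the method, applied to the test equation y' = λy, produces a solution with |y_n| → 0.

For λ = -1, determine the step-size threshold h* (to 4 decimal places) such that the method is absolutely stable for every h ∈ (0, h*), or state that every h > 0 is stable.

On y'=λy, z=hλ:
  y_{n+1} = y_n + z·[1/3·y_n + 2/3·y_{n+1}] ⇒ (1 − 2/3z)y_{n+1} = (1 + 1/3z)y_n
  so R(z) = (1 + 1/3z)/(1 − 2/3z).

Solve |R(x)|<1 on ℝ⁻.
x=-0.93: |R|=0.4259
x=-2: |R|=0.1429
x=-10: |R|=0.3043
x=-100: |R|=0.4778
θ=2/3≥1/2 ⇒ |1+1/3x|<|1−2/3x| ∀x<0 ⇒ interval (−∞,0).

unbounded; (−∞, 0). Any h>0 works for λ=-1.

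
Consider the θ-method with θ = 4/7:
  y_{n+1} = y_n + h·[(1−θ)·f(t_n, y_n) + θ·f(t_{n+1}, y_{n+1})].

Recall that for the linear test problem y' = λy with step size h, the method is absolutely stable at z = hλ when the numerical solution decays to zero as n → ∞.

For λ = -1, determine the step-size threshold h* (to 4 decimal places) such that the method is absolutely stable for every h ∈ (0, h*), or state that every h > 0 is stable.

(−∞, 0) — no finite endpoint. Any h>0 works for λ=-1.

Test eqn y'=λy, z=hλ:
  y_{n+1} = y_n + z·[3/7·y_n + 4/7·y_{n+1}] ⇒ (1 − 4/7z)y_{n+1} = (1 + 3/7z)y_n
  Hence R(z) = (1 + 3/7z)/(1 − 4/7z).

Need |R(x)|<1, x<0.
x=-0.96: |R|=0.3801
x=-2: |R|=0.0667
x=-10: |R|=0.4894
x=-100: |R|=0.7199
θ=4/7≥1/2 ⇒ |1+3/7x|<|1−4/7x| ∀x<0 ⇒ unbounded interval.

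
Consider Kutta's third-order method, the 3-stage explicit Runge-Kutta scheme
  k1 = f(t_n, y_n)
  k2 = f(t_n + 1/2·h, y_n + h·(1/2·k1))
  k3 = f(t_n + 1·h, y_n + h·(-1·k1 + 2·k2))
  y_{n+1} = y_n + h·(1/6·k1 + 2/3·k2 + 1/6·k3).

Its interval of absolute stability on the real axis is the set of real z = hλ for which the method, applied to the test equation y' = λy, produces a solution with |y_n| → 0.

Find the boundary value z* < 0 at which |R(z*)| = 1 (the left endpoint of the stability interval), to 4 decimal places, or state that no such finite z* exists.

left endpoint -2.5127.

Set f=λy, z=hλ:
  order 3, 3-stage ⇒ R(z)=1+z+z^2/2+z^3/6
  (e.g. R(-0.87)=0.39870, |R|=0.39870)

Boundary: |R(x)|=1, x<0.
x=-0.87: |R|=0.3987
|R(-2.53)|=1.0286 |R(-2.19)|=0.5425 |R(-1.9)|=0.2382
Bisect:
  x_lo=-2.9032 |R|=1.7672  x_hi=-0.1960 |R|=0.8220
  mid=-1.54960 |R|=0.03087 →hi
  mid=-2.22640 |R|=0.58729 →hi
  mid=-2.56480 |R|=1.08766 →lo
  mid=-2.39560 |R|=0.81750 →hi
  mid=-2.48020 |R|=0.94728 →hi
  mid=-2.52250 |R|=1.01611 →lo
  mid=-2.50135 |R|=0.98136 →hi
  mid=-2.51192 |R|=0.99865 →hi
  mid=-2.51721 |R|=1.00736 →lo
  mid=-2.51457 |R|=1.00300 →lo
  ...
  [-2.51275,-2.51259] ⇒ x*=-2.5127
Interval (-2.5127, 0).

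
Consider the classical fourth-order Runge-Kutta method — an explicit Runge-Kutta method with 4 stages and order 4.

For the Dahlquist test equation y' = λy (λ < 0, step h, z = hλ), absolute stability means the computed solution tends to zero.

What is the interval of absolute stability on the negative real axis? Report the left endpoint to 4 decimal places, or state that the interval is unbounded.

On y'=λy, z=hλ:
  order 4, 4-stage ⇒ R(z)=1+z+z^2/2+z^3/6+z^4/24
  (e.g. R(-0.93)=0.39956, |R|=0.39956)

Solve |R(x)|<1 on ℝ⁻.
x=-0.93: |R|=0.3996
|R(-2.4)|=0.5584 |R(-1.18)|=0.3231 |R(-0.8)|=0.4517
Bisect:
  x_lo=-3.6729 |R|=3.3971  x_hi=-0.2682 |R|=0.7648
  mid=-1.97056 |R|=0.32395 →hi
  mid=-2.82175 |R|=1.05637 →lo
  mid=-2.39616 |R|=0.55525 →hi
  mid=-2.60896 |R|=0.76510 →hi
  mid=-2.71535 |R|=0.89957 →hi
  mid=-2.76855 |R|=0.97505 →hi
  mid=-2.79515 |R|=1.01497 →lo
  mid=-2.78185 |R|=0.99483 →hi
  mid=-2.78850 |R|=1.00485 →lo
  mid=-2.78518 |R|=0.99983 →hi
  ...
  [-2.78539,-2.78518] ⇒ x*=-2.7853
Stable set (-2.7853, 0).

z∈(-2.7853,0).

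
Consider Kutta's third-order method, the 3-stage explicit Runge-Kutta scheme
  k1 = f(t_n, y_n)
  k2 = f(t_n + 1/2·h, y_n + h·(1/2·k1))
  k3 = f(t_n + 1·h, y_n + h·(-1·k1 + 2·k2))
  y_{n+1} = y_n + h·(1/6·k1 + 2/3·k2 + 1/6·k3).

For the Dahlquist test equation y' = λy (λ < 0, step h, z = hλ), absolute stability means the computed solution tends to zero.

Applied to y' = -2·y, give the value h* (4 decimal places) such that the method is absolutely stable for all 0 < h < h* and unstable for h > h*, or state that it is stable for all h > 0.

(-2.5127,0); λ=-2 ⇒ h* = 1.2564.

Set f=λy, z=hλ:
  order 3, 3-stage ⇒ R(z)=1+z+z^2/2+z^3/6
  (e.g. R(-1.29)=0.18427, |R|=0.18427)

Need |R(x)|<1, x<0.
x=-1.29: |R|=0.1843
|R(-2.56)|=1.0794 |R(-2.04)|=0.3741 |R(-1.59)|=0.0041
Bisect:
  x_lo=-3.0958 |R|=2.2488  x_hi=-0.1622 |R|=0.8503
  mid=-1.62899 |R|=0.02263 →hi
  mid=-2.36239 |R|=0.76931 →hi
  mid=-2.72908 |R|=1.39279 →lo
  mid=-2.54573 |R|=1.05507 →lo
  mid=-2.45406 |R|=0.90608 →hi
  mid=-2.49990 |R|=0.97900 →hi
  mid=-2.52282 |R|=1.01664 →lo
  mid=-2.51136 |R|=0.99772 →hi
  mid=-2.51709 |R|=1.00715 →lo
  ...
  [-2.51279,-2.51261] ⇒ x*=-2.5127
Interval (-2.5127, 0).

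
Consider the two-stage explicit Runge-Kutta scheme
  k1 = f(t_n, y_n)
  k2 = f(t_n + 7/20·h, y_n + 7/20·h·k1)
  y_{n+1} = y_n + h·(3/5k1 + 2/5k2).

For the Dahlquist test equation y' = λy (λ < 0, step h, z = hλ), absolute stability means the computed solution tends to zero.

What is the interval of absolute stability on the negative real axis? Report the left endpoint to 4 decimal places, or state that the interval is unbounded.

Set f=λy, z=hλ:
  k1=λy_n ⇒ h·k1=z·y_n;  k2=λ(1+7/20z)y_n ⇒ h·k2=z(1+7/20z)y_n
  y_{n+1}/y_n = 1 + 3/5z + 2/5z(1+7/20z) = 1 + z + 7/50z²
  so R(z) = 1 + z + 7/50z².

Need |R(x)|<1, x<0.
x=-0.64: |R|=0.4173
R=1: x+7/50x²=0 ⇒ x=−50/7=-7.1429; min R=1−1/(4·7/50)=-0.7857>−1
Confirm numerically:
  x=-6.881: |R|=0.74774 <1
  x=-6.270: |R|=0.23381 <1
  x=-5.650: |R|=0.18085 <1
  x=-7.590: |R|=1.47513 >1
  x=-7.540: |R|=1.41922 >1
  x=-7.277: |R|=1.13666 >1
Interval (-7.1429, 0).

(-7.1429, 0).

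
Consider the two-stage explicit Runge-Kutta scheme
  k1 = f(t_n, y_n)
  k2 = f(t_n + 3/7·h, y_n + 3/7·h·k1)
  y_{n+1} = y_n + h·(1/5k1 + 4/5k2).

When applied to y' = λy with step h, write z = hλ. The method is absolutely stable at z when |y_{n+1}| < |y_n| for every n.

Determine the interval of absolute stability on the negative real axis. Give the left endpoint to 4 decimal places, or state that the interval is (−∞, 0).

z∈(-2.9167,0).

With y'=λy (z=hλ):
  k1=λy_n ⇒ h·k1=z·y_n;  k2=λ(1+3/7z)y_n ⇒ h·k2=z(1+3/7z)y_n
  y_{n+1}/y_n = 1 + 1/5z + 4/5z(1+3/7z) = 1 + z + 12/35z²
  ⇒ R(z) = 1 + z + 12/35z².

Find x<0 with |R(x)|<1.
x=-0.46: |R|=0.6125
R=1: x+12/35x²=0 ⇒ x=−35/12=-2.9167; min R=1−1/(4·12/35)=0.2708>−1
Confirm numerically:
  x=-2.527: |R|=0.66239 <1
  x=-1.564: |R|=0.27466 <1
  x=-1.218: |R|=0.29064 <1
  x=-1.168: |R|=0.29973 <1
  x=-3.172: |R|=1.27769 >1
  x=-3.069: |R|=1.16029 >1
  x=-2.982: |R|=1.06680 >1
Interval (-2.9167, 0).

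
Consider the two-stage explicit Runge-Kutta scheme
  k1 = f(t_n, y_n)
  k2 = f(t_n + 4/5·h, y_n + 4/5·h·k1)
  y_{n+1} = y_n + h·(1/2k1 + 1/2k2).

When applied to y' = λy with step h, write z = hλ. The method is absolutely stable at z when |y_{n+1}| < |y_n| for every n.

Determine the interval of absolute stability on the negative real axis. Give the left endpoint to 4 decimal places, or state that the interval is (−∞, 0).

Test eqn y'=λy, z=hλ:
  k1=λy_n ⇒ h·k1=z·y_n;  k2=λ(1+4/5z)y_n ⇒ h·k2=z(1+4/5z)y_n
  y_{n+1}/y_n = 1 + 1/2z + 1/2z(1+4/5z) = 1 + z + 2/5z²
  ⇒ R(z) = 1 + z + 2/5z².

Boundary: |R(x)|=1, x<0.
x=-1.28: |R|=0.3754
R=1: x+2/5x²=0 ⇒ x=−5/2=-2.5000; min R=1−1/(4·2/5)=0.3750>−1
Confirm numerically:
  x=-2.280: |R|=0.79936 <1
  x=-1.276: |R|=0.37527 <1
  x=-1.162: |R|=0.37810 <1
  x=-1.039: |R|=0.39281 <1
  x=-3.050: |R|=1.67100 >1
  x=-2.552: |R|=1.05308 >1
So |R|<1 on (-2.5000, 0).

z∈(-2.5000,0).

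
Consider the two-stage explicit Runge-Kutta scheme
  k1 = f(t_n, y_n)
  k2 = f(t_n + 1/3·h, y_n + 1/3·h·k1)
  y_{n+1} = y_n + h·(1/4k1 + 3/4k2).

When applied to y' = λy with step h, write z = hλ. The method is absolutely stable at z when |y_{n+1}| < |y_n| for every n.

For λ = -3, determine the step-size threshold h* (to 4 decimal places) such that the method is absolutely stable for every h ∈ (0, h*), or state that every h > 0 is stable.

(-4.0000,0); λ=-3 ⇒ h* = (4)/3 = 1.3333.

With y'=λy (z=hλ):
  k1=λy_n ⇒ h·k1=z·y_n;  k2=λ(1+1/3z)y_n ⇒ h·k2=z(1+1/3z)y_n
  y_{n+1}/y_n = 1 + 1/4z + 3/4z(1+1/3z) = 1 + z + 1/4z²
  ⇒ R(z) = 1 + z + 1/4z².

Need |R(x)|<1, x<0.
x=-1.54: |R|=0.0529
R=1: x+1/4x²=0 ⇒ x=−4=-4.0000; min R=1−1/(4·1/4)=0.0000>−1
Confirm numerically:
  x=-3.006: |R|=0.25301 <1
  x=-2.837: |R|=0.17514 <1
  x=-2.445: |R|=0.04951 <1
  x=-4.529: |R|=1.59896 >1
  x=-4.517: |R|=1.58382 >1
  x=-4.426: |R|=1.47137 >1
Stable set (-4.0000, 0).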